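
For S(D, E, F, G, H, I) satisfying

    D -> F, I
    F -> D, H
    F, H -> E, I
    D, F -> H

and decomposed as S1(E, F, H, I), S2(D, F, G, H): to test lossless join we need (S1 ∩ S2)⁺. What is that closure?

S1 ∩ S2 = {F, H}.
F → D, H applies, adding D
F, H → E, I applies, adding E, I
Closure: {D, E, F, H, I}.

D, E, F, H, I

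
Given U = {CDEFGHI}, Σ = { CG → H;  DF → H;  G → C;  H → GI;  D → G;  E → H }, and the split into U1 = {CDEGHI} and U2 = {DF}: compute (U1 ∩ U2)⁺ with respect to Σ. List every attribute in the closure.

U1 ∩ U2 = {D}.
D → G applies, adding G
G → C applies, adding C
CG → H applies, adding H
H → GI applies, adding I
Closure: {CDGHI}.

CDGHI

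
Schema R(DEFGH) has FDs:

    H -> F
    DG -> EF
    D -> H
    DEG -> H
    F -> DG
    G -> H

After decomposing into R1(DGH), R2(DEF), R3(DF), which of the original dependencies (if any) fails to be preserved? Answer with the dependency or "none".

none

H → F: restricted closure across fragments reaches F.
DG → EF: restricted closure across fragments reaches EF.
D → H lies within R1.
DEG → H: restricted closure across fragments reaches H.
F → DG: restricted closure across fragments reaches DG.
G → H lies within R1.
Every dependency is enforceable on the fragments, so the decomposition is dependency-preserving.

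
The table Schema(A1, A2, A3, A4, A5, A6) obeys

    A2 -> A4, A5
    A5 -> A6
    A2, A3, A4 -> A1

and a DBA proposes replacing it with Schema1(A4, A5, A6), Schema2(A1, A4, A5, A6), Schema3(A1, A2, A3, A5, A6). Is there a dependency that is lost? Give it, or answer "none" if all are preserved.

A2 -> A4, A5

Check A2 → A4, A5: no single fragment contains all of {A2, A4, A5}, and the restricted closure of {A2} across the fragments never reaches {A4, A5}.
A5 → A6 is preserved.
A2, A3, A4 → A1 is preserved.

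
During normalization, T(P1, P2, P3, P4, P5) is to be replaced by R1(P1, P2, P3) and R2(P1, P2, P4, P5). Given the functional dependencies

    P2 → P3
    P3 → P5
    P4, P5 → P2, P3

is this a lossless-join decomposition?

Common attributes: R1 ∩ R2 = {P1, P2}.
Closure of {P1, P2}: P2 → P3 applies, adding P3; P3 → P5 applies, adding P5. So (P1, P2)⁺ = {P1, P2, P3, P5}.
This closure contains every attribute of R1, so R1 ∩ R2 → R1. The join is lossless.

Yes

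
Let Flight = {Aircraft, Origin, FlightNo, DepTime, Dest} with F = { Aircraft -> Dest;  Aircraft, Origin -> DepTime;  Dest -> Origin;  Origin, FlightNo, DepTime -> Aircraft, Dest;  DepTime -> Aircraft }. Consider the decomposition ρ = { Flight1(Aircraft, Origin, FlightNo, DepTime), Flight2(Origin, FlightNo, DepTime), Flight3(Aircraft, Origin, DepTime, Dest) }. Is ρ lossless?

Chase test. Columns are Aircraft, Origin, FlightNo, DepTime, Dest; row i has aⱼ where attribute j ∈ Flighti, else bᵢⱼ.
Initial tableau (one row per fragment):
  row 1: a1 a2 a3 a4 b15
  row 2: b21 a2 a3 a4 b25
  row 3: a1 a2 b33 a4 a5
Rows 1 and 3 agree on Aircraft; apply Aircraft→Dest and equate their Dest entries.
Rows 1 and 2 agree on Origin, FlightNo, DepTime; apply Origin, FlightNo, DepTime→Aircraft, Dest and equate their Aircraft, Dest entries.
Row 1 is now all distinguished symbols — the join is lossless.

Yes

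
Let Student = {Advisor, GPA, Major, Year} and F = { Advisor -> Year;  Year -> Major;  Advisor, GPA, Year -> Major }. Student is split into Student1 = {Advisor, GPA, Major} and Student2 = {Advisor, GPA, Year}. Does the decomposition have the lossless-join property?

Common attributes: Student1 ∩ Student2 = {Advisor, GPA}.
Closure of {Advisor, GPA}: Advisor → Year applies, adding Year; Year → Major applies, adding Major. So (Advisor, GPA)⁺ = {Advisor, GPA, Major, Year}.
This closure contains every attribute of Student1, so Student1 ∩ Student2 → Student1. The join is lossless.

Yes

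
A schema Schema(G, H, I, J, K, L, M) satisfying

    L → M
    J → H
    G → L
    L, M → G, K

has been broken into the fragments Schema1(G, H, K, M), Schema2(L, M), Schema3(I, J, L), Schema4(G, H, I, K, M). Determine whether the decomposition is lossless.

No

Chase test. Columns are G, H, I, J, K, L, M; row i has aⱼ where attribute j ∈ Schemai, else bᵢⱼ.
Initial tableau (one row per fragment):
  row 1: a1 a2 b13 b14 a5 b16 a7
  row 2: b21 b22 b23 b24 b25 a6 a7
  row 3: b31 b32 a3 a4 b35 a6 b37
  row 4: a1 a2 a3 b44 a5 b46 a7
Rows 2 and 3 agree on L; apply L→M and equate their M entries.
Rows 1 and 4 agree on G; apply G→L and equate their L entries.
Rows 2 and 3 agree on L, M; apply L, M→G, K and equate their G, K entries.
No row becomes fully distinguished — the join is lossy.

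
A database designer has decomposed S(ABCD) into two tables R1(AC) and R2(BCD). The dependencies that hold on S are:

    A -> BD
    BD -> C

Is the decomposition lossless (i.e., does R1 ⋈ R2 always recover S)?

No

Common attributes: R1 ∩ R2 = {C}.
No dependency enlarges {C}, so (C)⁺ = {C}.
The closure contains neither all of R1 = {AC} nor all of R2 = {BCD}, so the common attributes are not a superkey of either fragment. The join is lossy.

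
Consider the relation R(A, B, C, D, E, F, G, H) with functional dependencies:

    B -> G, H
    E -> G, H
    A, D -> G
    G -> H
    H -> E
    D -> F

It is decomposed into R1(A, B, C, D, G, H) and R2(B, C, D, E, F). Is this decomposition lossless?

Yes

Common attributes: R1 ∩ R2 = {B, C, D}.
Closure of {B, C, D}: B → G, H applies, adding G, H; H → E applies, adding E; D → F applies, adding F. So (B, C, D)⁺ = {B, C, D, E, F, G, H}.
This closure contains every attribute of R2, so R1 ∩ R2 → R2. The join is lossless.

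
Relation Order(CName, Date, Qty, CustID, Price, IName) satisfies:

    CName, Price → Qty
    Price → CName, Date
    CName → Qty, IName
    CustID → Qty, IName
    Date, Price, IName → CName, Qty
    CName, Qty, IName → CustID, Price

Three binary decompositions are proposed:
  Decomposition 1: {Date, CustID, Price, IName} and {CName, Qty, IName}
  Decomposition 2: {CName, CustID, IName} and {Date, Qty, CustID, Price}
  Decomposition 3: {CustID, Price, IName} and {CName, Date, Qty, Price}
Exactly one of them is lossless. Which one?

Decomposition 3

Decomposition 1: common = {IName}, closure = {IName} → lossy.
Decomposition 2: common = {CustID}, closure = {Qty, CustID, IName} → lossy.
Decomposition 3: common = {Price}, closure = {CName, Date, Qty, CustID, Price, IName} → lossless.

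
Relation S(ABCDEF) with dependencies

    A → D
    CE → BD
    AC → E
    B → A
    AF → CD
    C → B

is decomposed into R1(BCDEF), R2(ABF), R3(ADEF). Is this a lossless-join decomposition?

Chase test. Columns are ABCDEF; row i has aⱼ where attribute j ∈ Ri, else bᵢⱼ.
Initial tableau (one row per fragment):
  row 1: b11 a2 a3 a4 a5 a6
  row 2: a1 a2 b23 b24 b25 a6
  row 3: a1 b32 b33 a4 a5 a6
Rows 2 and 3 agree on A; apply A→D and equate their D entries.
Rows 1 and 2 agree on B; apply B→A and equate their A entries.
Rows 1 and 2 agree on AF; apply AF→CD and equate their CD entries.
Rows 1 and 3 agree on AF; apply AF→CD and equate their CD entries.
Rows 1 and 3 agree on C; apply C→B and equate their B entries.
Rows 1 and 2 agree on AC; apply AC→E and equate their E entries.
Row 1 is now all distinguished symbols — the join is lossless.

Yes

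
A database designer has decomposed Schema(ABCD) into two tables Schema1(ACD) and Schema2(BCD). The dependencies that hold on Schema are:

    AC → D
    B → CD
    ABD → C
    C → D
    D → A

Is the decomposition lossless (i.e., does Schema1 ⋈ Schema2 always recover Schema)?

Yes

Common attributes: Schema1 ∩ Schema2 = {CD}.
Closure of {CD}: D → A applies, adding A. So (CD)⁺ = {ACD}.
This closure contains every attribute of Schema1, so Schema1 ∩ Schema2 → Schema1. The join is lossless.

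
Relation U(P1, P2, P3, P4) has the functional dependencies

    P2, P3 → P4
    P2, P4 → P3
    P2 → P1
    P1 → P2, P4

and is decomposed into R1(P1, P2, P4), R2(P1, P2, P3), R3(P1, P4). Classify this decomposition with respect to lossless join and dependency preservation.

Lossless test (chase): Rows 1 and 2 agree on P1; apply P1→P2, P4 and equate their P2, P4 entries. Rows 1 and 3 agree on P1; apply P1→P2, P4 and equate their P2, P4 entries. Rows 1 and 2 agree on P2, P4; apply P2, P4→P3 and equate their P3 entries. Rows 1 and 3 agree on P2, P4; apply P2, P4→P3 and equate their P3 entries. Row 1 is now all distinguished symbols — the join is lossless.
Dependency preservation: P2, P3 → P4; P2, P4 → P3 are not contained in any single fragment, but the restricted closure of each left-hand side across the fragments still reaches the right-hand side; the remaining FDs each lie inside some fragment. All dependencies are preserved.

lossless and dependency-preserving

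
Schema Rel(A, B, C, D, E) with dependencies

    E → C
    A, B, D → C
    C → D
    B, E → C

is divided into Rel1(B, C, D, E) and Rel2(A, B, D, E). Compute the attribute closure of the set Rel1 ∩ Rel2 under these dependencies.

Rel1 ∩ Rel2 = {B, D, E}.
E → C applies, adding C
Closure: {B, C, D, E}.

B, C, D, E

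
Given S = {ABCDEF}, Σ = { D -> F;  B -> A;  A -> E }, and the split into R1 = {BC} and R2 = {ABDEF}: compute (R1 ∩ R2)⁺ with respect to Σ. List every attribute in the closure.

R1 ∩ R2 = {B}.
B → A applies, adding A
A → E applies, adding E
Closure: {ABE}.

ABE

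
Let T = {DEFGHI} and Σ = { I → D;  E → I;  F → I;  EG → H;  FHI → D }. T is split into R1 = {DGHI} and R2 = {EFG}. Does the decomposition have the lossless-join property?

No

Common attributes: R1 ∩ R2 = {G}.
No dependency enlarges {G}, so (G)⁺ = {G}.
The closure contains neither all of R1 = {DGHI} nor all of R2 = {EFG}, so the common attributes are not a superkey of either fragment. The join is lossy.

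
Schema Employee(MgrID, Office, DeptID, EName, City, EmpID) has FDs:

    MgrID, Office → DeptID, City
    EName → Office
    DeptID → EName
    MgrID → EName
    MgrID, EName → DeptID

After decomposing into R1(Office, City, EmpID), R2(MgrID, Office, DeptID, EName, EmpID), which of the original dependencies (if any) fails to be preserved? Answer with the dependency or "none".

Check MgrID, Office → DeptID, City: no single fragment contains all of {MgrID, Office, DeptID, City}, and the restricted closure of {MgrID, Office} across the fragments never reaches {DeptID, City}.
EName → Office is preserved.
DeptID → EName is preserved.
MgrID → EName is preserved.
MgrID, EName → DeptID is preserved.

MgrID, Office → DeptID, City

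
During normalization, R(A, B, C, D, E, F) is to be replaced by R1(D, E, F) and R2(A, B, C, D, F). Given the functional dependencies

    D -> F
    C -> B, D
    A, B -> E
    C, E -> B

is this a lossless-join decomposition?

Common attributes: R1 ∩ R2 = {D, F}.
No dependency enlarges {D, F}, so (D, F)⁺ = {D, F}.
The closure contains neither all of R1 = {D, E, F} nor all of R2 = {A, B, C, D, F}, so the common attributes are not a superkey of either fragment. The join is lossy.

No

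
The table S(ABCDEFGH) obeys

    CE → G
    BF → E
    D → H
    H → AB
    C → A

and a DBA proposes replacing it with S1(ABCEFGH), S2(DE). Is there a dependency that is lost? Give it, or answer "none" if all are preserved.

Check D → H: no single fragment contains all of {DH}, and the restricted closure of {D} across the fragments never reaches {H}.
CE → G is preserved.
BF → E is preserved.
H → AB is preserved.
C → A is preserved.

D → H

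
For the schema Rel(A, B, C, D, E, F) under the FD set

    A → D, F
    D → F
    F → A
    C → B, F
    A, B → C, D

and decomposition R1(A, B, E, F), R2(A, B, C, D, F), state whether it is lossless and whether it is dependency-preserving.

lossless and dependency-preserving

Lossless test: (A, B, F)⁺ = {A, B, C, D, F}, which contains all of one fragment — lossless.
Dependency preservation: every FD's attributes lie within a single fragment, so each can be enforced locally — preserved.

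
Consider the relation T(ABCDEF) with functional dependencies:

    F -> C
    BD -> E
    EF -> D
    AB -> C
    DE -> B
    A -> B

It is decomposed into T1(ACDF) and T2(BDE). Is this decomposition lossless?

No

Common attributes: T1 ∩ T2 = {D}.
No dependency enlarges {D}, so (D)⁺ = {D}.
The closure contains neither all of T1 = {ACDF} nor all of T2 = {BDE}, so the common attributes are not a superkey of either fragment. The join is lossy.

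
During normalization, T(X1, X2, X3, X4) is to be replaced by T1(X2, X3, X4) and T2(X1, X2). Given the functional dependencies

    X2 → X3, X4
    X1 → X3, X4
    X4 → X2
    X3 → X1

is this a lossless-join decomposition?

Yes

Common attributes: T1 ∩ T2 = {X2}.
Closure of {X2}: X2 → X3, X4 applies, adding X3, X4; X3 → X1 applies, adding X1. So (X2)⁺ = {X1, X2, X3, X4}.
This closure contains every attribute of T1, so T1 ∩ T2 → T1. The join is lossless.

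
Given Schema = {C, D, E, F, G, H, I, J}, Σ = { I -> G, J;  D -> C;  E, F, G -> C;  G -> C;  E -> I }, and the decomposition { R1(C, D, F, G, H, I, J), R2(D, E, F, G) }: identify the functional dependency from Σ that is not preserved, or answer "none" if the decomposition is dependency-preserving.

E -> I

Check E → I: no single fragment contains all of {E, I}, and the restricted closure of {E} across the fragments never reaches {I}.
I → G, J is preserved.
D → C is preserved.
E, F, G → C is preserved.
G → C is preserved.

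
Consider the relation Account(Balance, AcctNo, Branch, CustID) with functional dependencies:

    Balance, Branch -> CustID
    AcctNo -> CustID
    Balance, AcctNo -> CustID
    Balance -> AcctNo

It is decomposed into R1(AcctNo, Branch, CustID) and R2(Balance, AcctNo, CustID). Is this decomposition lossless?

Common attributes: R1 ∩ R2 = {AcctNo, CustID}.
No dependency enlarges {AcctNo, CustID}, so (AcctNo, CustID)⁺ = {AcctNo, CustID}.
The closure contains neither all of R1 = {AcctNo, Branch, CustID} nor all of R2 = {Balance, AcctNo, CustID}, so the common attributes are not a superkey of either fragment. The join is lossy.

No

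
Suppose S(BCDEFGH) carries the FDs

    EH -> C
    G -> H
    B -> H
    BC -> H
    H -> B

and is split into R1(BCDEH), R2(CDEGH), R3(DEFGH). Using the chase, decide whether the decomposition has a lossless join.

Yes

Chase test. Columns are BCDEFGH; row i has aⱼ where attribute j ∈ Ri, else bᵢⱼ.
Initial tableau (one row per fragment):
  row 1: a1 a2 a3 a4 b15 b16 a7
  row 2: b21 a2 a3 a4 b25 a6 a7
  row 3: b31 b32 a3 a4 a5 a6 a7
Rows 1 and 3 agree on EH; apply EH→C and equate their C entries.
Rows 1 and 2 agree on H; apply H→B and equate their B entries.
Rows 1 and 3 agree on H; apply H→B and equate their B entries.
Row 3 is now all distinguished symbols — the join is lossless.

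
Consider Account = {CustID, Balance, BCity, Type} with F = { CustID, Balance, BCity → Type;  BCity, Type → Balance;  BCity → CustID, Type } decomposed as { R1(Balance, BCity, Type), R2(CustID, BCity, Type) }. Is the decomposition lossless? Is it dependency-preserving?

Lossless test: (BCity, Type)⁺ = {CustID, Balance, BCity, Type}, which contains all of one fragment — lossless.
Dependency preservation: CustID, Balance, BCity → Type is not contained in any single fragment, but the restricted closure of its left-hand side across the fragments still reaches the right-hand side; the remaining FDs each lie inside some fragment. All dependencies are preserved.

lossless and dependency-preserving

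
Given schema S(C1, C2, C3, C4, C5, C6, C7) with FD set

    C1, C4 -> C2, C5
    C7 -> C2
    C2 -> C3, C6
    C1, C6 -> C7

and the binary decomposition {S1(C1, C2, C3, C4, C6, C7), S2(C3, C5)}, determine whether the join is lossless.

No

Common attributes: S1 ∩ S2 = {C3}.
No dependency enlarges {C3}, so (C3)⁺ = {C3}.
The closure contains neither all of S1 = {C1, C2, C3, C4, C6, C7} nor all of S2 = {C3, C5}, so the common attributes are not a superkey of either fragment. The join is lossy.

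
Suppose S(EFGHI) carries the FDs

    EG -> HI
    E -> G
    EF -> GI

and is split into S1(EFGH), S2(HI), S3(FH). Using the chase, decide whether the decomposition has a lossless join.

Chase test. Columns are EFGHI; row i has aⱼ where attribute j ∈ Si, else bᵢⱼ.
Initial tableau (one row per fragment):
  row 1: a1 a2 a3 a4 b15
  row 2: b21 b22 b23 a4 a5
  row 3: b31 a2 b33 a4 b35
No row becomes fully distinguished — the join is lossy.

No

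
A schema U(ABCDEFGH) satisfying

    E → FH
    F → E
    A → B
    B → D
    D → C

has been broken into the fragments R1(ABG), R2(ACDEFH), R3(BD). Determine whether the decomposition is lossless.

Chase test. Columns are ABCDEFGH; row i has aⱼ where attribute j ∈ Ri, else bᵢⱼ.
Initial tableau (one row per fragment):
  row 1: a1 a2 b13 b14 b15 b16 a7 b18
  row 2: a1 b22 a3 a4 a5 a6 b27 a8
  row 3: b31 a2 b33 a4 b35 b36 b37 b38
Rows 1 and 2 agree on A; apply A→B and equate their B entries.
Rows 1 and 2 agree on B; apply B→D and equate their D entries.
Rows 1 and 2 agree on D; apply D→C and equate their C entries.
Rows 1 and 3 agree on D; apply D→C and equate their C entries.
No row becomes fully distinguished — the join is lossy.

No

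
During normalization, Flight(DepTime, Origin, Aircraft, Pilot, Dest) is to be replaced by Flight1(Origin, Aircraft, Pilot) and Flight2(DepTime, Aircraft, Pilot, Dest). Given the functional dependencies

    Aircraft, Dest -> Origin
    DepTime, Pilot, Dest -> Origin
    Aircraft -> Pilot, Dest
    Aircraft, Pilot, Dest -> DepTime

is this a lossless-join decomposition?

Common attributes: Flight1 ∩ Flight2 = {Aircraft, Pilot}.
Closure of {Aircraft, Pilot}: Aircraft → Pilot, Dest applies, adding Dest; Aircraft, Pilot, Dest → DepTime applies, adding DepTime; Aircraft, Dest → Origin applies, adding Origin. So (Aircraft, Pilot)⁺ = {DepTime, Origin, Aircraft, Pilot, Dest}.
This closure contains every attribute of Flight1, so Flight1 ∩ Flight2 → Flight1. The join is lossless.

Yes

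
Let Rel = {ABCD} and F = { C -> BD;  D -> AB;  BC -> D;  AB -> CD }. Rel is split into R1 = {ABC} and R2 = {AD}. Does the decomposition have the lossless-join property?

No

Common attributes: R1 ∩ R2 = {A}.
No dependency enlarges {A}, so (A)⁺ = {A}.
The closure contains neither all of R1 = {ABC} nor all of R2 = {AD}, so the common attributes are not a superkey of either fragment. The join is lossy.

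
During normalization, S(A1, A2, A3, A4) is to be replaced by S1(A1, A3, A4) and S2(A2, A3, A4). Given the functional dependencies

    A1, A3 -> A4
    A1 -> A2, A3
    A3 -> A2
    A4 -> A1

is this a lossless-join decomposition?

Common attributes: S1 ∩ S2 = {A3, A4}.
Closure of {A3, A4}: A3 → A2 applies, adding A2; A4 → A1 applies, adding A1. So (A3, A4)⁺ = {A1, A2, A3, A4}.
This closure contains every attribute of S1, so S1 ∩ S2 → S1. The join is lossless.

Yes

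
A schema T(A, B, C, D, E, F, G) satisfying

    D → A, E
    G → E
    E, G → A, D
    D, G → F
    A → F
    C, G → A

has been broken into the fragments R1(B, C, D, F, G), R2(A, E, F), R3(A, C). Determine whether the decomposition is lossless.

Chase test. Columns are A, B, C, D, E, F, G; row i has aⱼ where attribute j ∈ Ri, else bᵢⱼ.
Initial tableau (one row per fragment):
  row 1: b11 a2 a3 a4 b15 a6 a7
  row 2: a1 b22 b23 b24 a5 a6 b27
  row 3: a1 b32 a3 b34 b35 b36 b37
Rows 2 and 3 agree on A; apply A→F and equate their F entries.
No row becomes fully distinguished — the join is lossy.

No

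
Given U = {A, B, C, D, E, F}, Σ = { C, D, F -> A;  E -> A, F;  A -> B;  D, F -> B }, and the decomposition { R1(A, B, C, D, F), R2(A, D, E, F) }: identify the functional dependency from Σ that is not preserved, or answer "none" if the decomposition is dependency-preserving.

C, D, F → A lies within R1.
E → A, F lies within R2.
A → B lies within R1.
D, F → B lies within R1.
Every dependency is enforceable on the fragments, so the decomposition is dependency-preserving.

none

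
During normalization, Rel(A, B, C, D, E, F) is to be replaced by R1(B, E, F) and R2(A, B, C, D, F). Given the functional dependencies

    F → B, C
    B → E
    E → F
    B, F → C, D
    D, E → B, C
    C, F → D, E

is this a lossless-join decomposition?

Common attributes: R1 ∩ R2 = {B, F}.
Closure of {B, F}: F → B, C applies, adding C; B → E applies, adding E; B, F → C, D applies, adding D. So (B, F)⁺ = {B, C, D, E, F}.
This closure contains every attribute of R1, so R1 ∩ R2 → R1. The join is lossless.

Yes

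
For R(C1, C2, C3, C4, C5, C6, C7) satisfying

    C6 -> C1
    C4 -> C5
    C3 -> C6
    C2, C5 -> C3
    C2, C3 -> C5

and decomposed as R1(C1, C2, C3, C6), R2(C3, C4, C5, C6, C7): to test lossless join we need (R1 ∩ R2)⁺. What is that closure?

R1 ∩ R2 = {C3, C6}.
C6 → C1 applies, adding C1
Closure: {C1, C3, C6}.

C1, C3, C6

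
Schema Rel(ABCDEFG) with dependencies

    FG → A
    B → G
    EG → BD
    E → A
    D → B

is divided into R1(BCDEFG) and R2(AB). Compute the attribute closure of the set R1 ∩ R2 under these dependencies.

R1 ∩ R2 = {B}.
B → G applies, adding G
Closure: {BG}.

BG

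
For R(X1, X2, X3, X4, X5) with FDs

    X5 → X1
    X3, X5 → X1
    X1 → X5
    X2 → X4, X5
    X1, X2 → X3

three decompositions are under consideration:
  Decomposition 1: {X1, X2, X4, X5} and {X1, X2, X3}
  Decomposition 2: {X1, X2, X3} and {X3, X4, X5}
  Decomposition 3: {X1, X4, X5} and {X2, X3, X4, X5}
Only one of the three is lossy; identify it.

Decomposition 1: common = {X1, X2}, closure = {X1, X2, X3, X4, X5} → lossless.
Decomposition 2: common = {X3}, closure = {X3} → lossy.
Decomposition 3: common = {X4, X5}, closure = {X1, X4, X5} → lossless.

Decomposition 2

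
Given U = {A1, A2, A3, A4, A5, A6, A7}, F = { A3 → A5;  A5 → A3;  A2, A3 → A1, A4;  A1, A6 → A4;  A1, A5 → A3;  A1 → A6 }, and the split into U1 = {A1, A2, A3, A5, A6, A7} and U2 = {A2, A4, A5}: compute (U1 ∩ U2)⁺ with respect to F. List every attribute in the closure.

A1, A2, A3, A4, A5, A6

U1 ∩ U2 = {A2, A5}.
A5 → A3 applies, adding A3
A2, A3 → A1, A4 applies, adding A1, A4
A1 → A6 applies, adding A6
Closure: {A1, A2, A3, A4, A5, A6}.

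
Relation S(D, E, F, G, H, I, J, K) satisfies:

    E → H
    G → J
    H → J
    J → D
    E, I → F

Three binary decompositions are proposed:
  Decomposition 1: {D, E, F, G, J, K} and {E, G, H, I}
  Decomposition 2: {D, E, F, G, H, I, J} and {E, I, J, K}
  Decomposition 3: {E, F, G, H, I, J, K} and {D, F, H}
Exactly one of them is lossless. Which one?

Decomposition 1: common = {E, G}, closure = {D, E, G, H, J} → lossy.
Decomposition 2: common = {E, I, J}, closure = {D, E, F, H, I, J} → lossy.
Decomposition 3: common = {F, H}, closure = {D, F, H, J} → lossless.

Decomposition 3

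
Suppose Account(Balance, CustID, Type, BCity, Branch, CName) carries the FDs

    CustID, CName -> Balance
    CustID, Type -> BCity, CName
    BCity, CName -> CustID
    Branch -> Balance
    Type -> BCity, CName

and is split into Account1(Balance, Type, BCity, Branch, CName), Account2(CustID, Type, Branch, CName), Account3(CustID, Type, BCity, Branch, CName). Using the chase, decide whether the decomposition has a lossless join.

Chase test. Columns are Balance, CustID, Type, BCity, Branch, CName; row i has aⱼ where attribute j ∈ Accounti, else bᵢⱼ.
Initial tableau (one row per fragment):
  row 1: a1 b12 a3 a4 a5 a6
  row 2: b21 a2 a3 b24 a5 a6
  row 3: b31 a2 a3 a4 a5 a6
Rows 2 and 3 agree on CustID, CName; apply CustID, CName→Balance and equate their Balance entries.
Rows 2 and 3 agree on CustID, Type; apply CustID, Type→BCity, CName and equate their BCity, CName entries.
Rows 1 and 2 agree on BCity, CName; apply BCity, CName→CustID and equate their CustID entries.
Rows 1 and 2 agree on Branch; apply Branch→Balance and equate their Balance entries.
Row 1 is now all distinguished symbols — the join is lossless.

Yes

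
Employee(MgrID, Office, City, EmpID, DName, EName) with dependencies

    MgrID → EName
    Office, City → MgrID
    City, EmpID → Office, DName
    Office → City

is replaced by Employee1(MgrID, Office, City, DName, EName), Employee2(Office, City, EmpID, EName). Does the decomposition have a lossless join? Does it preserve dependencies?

Lossless test: (Office, City, EName)⁺ = {MgrID, Office, City, EName}, which is a superkey of neither fragment — lossy.
Dependency preservation: the restricted closure of {City, EmpID} across the fragments never reaches {Office, DName}, so City, EmpID → Office, DName cannot be enforced without a join — not preserved.

lossy and not dependency-preserving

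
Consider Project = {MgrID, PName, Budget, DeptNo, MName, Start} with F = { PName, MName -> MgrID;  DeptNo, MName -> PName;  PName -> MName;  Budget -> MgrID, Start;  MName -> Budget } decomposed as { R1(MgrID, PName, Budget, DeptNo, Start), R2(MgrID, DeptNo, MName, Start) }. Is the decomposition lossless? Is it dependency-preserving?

lossy and not dependency-preserving

Lossless test: (MgrID, DeptNo, Start)⁺ = {MgrID, DeptNo, Start}, which is a superkey of neither fragment — lossy.
Dependency preservation: the restricted closure of {DeptNo, MName} across the fragments never reaches {PName}, so DeptNo, MName → PName cannot be enforced without a join — not preserved.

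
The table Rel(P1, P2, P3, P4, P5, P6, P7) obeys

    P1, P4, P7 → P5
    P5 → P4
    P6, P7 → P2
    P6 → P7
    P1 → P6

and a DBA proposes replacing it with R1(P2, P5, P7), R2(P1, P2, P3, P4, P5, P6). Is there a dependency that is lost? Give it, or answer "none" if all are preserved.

P6 → P7

Check P6 → P7: no single fragment contains all of {P6, P7}, and the restricted closure of {P6} across the fragments never reaches {P7}.
P1, P4, P7 → P5 is preserved.
P5 → P4 is preserved.
P6, P7 → P2 is preserved.
P1 → P6 is preserved.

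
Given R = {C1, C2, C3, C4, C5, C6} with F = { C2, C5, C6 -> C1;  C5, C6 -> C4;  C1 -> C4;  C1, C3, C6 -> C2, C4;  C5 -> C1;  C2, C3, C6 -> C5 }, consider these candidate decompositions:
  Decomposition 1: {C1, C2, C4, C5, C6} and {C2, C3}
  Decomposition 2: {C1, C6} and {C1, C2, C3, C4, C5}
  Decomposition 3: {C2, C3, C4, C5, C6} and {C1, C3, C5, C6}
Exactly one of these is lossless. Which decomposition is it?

Decomposition 3

Decomposition 1: common = {C2}, closure = {C2} → lossy.
Decomposition 2: common = {C1}, closure = {C1, C4} → lossy.
Decomposition 3: common = {C3, C5, C6}, closure = {C1, C2, C3, C4, C5, C6} → lossless.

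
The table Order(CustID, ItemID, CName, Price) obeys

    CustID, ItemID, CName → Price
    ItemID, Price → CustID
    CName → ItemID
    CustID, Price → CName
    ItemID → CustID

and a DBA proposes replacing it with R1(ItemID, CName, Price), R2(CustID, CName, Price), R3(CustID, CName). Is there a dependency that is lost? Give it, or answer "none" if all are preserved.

ItemID → CustID

Check ItemID → CustID: no single fragment contains all of {CustID, ItemID}, and the restricted closure of {ItemID} across the fragments never reaches {CustID}.
CustID, ItemID, CName → Price is preserved.
ItemID, Price → CustID is preserved.
CName → ItemID is preserved.
CustID, Price → CName is preserved.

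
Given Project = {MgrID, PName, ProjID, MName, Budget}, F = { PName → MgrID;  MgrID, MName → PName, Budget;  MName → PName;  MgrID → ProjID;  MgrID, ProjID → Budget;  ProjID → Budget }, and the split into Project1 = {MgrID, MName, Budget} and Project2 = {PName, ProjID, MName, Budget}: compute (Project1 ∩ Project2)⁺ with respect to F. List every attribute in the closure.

MgrID, PName, ProjID, MName, Budget

Project1 ∩ Project2 = {MName, Budget}.
MName → PName applies, adding PName
PName → MgrID applies, adding MgrID
MgrID → ProjID applies, adding ProjID
Closure: {MgrID, PName, ProjID, MName, Budget}.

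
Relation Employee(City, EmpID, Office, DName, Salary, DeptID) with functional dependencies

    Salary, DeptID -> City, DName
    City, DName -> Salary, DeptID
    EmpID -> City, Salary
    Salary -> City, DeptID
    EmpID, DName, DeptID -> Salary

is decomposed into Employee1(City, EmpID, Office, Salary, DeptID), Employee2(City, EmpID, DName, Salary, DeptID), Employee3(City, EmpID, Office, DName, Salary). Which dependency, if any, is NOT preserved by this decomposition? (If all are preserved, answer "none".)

Salary, DeptID → City, DName lies within Employee2.
City, DName → Salary, DeptID lies within Employee2.
EmpID → City, Salary lies within Employee1.
Salary → City, DeptID lies within Employee1.
EmpID, DName, DeptID → Salary lies within Employee2.
Every dependency is enforceable on the fragments, so the decomposition is dependency-preserving.

none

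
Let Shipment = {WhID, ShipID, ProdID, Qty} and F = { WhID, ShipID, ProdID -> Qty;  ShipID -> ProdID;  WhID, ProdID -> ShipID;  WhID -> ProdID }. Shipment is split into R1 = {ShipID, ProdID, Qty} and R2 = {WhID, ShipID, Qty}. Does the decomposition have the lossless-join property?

Common attributes: R1 ∩ R2 = {ShipID, Qty}.
Closure of {ShipID, Qty}: ShipID → ProdID applies, adding ProdID. So (ShipID, Qty)⁺ = {ShipID, ProdID, Qty}.
This closure contains every attribute of R1, so R1 ∩ R2 → R1. The join is lossless.

Yes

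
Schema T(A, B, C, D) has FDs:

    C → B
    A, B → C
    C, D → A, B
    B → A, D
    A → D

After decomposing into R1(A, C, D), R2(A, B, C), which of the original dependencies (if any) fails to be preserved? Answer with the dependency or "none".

none

C → B lies within R2.
A, B → C lies within R2.
C, D → A, B: restricted closure across fragments reaches A, B.
B → A, D: restricted closure across fragments reaches A, D.
A → D lies within R1.
Every dependency is enforceable on the fragments, so the decomposition is dependency-preserving.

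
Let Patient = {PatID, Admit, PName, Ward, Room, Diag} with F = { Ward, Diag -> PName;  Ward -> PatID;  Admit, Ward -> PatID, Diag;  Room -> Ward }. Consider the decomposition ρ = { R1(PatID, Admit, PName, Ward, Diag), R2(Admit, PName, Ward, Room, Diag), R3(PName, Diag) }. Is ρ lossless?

Chase test. Columns are PatID, Admit, PName, Ward, Room, Diag; row i has aⱼ where attribute j ∈ Ri, else bᵢⱼ.
Initial tableau (one row per fragment):
  row 1: a1 a2 a3 a4 b15 a6
  row 2: b21 a2 a3 a4 a5 a6
  row 3: b31 b32 a3 b34 b35 a6
Rows 1 and 2 agree on Ward; apply Ward→PatID and equate their PatID entries.
Row 2 is now all distinguished symbols — the join is lossless.

Yes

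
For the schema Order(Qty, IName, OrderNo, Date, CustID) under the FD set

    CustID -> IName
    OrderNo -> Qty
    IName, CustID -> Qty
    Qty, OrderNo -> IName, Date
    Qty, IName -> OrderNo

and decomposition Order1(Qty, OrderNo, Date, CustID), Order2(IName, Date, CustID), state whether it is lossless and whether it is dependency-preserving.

lossless but not dependency-preserving

Lossless test: (Date, CustID)⁺ = {Qty, IName, OrderNo, Date, CustID}, which contains all of one fragment — lossless.
Dependency preservation: the restricted closure of {Qty, OrderNo} across the fragments never reaches {IName, Date}, so Qty, OrderNo → IName, Date cannot be enforced without a join — not preserved.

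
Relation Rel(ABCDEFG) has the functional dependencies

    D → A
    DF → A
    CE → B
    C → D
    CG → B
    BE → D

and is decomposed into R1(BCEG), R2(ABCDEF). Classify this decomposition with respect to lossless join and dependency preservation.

lossy but dependency-preserving

Lossless test: (BCE)⁺ = {ABCDE}, which is a superkey of neither fragment — lossy.
Dependency preservation: every FD's attributes lie within a single fragment, so each can be enforced locally — preserved.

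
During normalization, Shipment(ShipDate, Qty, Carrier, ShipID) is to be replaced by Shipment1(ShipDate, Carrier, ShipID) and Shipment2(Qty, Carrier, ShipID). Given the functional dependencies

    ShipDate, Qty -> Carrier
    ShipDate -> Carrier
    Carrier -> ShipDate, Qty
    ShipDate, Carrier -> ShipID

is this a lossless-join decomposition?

Common attributes: Shipment1 ∩ Shipment2 = {Carrier, ShipID}.
Closure of {Carrier, ShipID}: Carrier → ShipDate, Qty applies, adding ShipDate, Qty. So (Carrier, ShipID)⁺ = {ShipDate, Qty, Carrier, ShipID}.
This closure contains every attribute of Shipment1, so Shipment1 ∩ Shipment2 → Shipment1. The join is lossless.

Yes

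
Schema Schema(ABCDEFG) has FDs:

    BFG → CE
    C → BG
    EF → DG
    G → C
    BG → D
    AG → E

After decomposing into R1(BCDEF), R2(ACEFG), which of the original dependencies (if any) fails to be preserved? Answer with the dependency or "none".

none

BFG → CE: restricted closure across fragments reaches CE.
C → BG: restricted closure across fragments reaches BG.
EF → DG: restricted closure across fragments reaches DG.
G → C lies within R2.
BG → D: restricted closure across fragments reaches D.
AG → E lies within R2.
Every dependency is enforceable on the fragments, so the decomposition is dependency-preserving.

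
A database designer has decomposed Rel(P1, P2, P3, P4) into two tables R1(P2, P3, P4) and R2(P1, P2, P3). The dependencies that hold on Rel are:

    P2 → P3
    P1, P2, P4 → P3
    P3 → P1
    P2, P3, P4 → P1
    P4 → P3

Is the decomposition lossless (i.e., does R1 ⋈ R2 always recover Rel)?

Common attributes: R1 ∩ R2 = {P2, P3}.
Closure of {P2, P3}: P3 → P1 applies, adding P1. So (P2, P3)⁺ = {P1, P2, P3}.
This closure contains every attribute of R2, so R1 ∩ R2 → R2. The join is lossless.

Yes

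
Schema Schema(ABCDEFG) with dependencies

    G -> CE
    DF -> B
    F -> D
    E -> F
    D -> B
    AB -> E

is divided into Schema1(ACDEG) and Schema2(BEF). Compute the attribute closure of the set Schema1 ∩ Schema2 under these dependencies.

BDEF

Schema1 ∩ Schema2 = {E}.
E → F applies, adding F
F → D applies, adding D
D → B applies, adding B
Closure: {BDEF}.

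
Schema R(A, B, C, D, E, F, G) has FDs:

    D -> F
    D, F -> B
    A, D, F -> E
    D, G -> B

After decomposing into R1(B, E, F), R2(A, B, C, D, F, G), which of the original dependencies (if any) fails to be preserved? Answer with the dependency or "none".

A, D, F -> E

Check A, D, F → E: no single fragment contains all of {A, D, E, F}, and the restricted closure of {A, D, F} across the fragments never reaches {E}.
D → F is preserved.
D, F → B is preserved.
D, G → B is preserved.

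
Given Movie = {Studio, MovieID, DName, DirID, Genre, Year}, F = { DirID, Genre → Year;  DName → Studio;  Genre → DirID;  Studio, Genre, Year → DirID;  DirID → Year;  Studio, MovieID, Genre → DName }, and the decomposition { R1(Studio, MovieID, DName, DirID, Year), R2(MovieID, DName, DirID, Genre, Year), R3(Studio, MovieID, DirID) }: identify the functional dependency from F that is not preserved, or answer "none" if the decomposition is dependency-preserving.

Studio, MovieID, Genre → DName

Check Studio, MovieID, Genre → DName: no single fragment contains all of {Studio, MovieID, DName, Genre}, and the restricted closure of {Studio, MovieID, Genre} across the fragments never reaches {DName}.
DirID, Genre → Year is preserved.
DName → Studio is preserved.
Genre → DirID is preserved.
Studio, Genre, Year → DirID is preserved.
DirID → Year is preserved.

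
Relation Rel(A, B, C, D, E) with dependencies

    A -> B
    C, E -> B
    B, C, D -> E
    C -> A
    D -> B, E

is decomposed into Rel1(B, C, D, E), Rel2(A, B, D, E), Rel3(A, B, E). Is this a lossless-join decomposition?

No

Chase test. Columns are A, B, C, D, E; row i has aⱼ where attribute j ∈ Reli, else bᵢⱼ.
Initial tableau (one row per fragment):
  row 1: b11 a2 a3 a4 a5
  row 2: a1 a2 b23 a4 a5
  row 3: a1 a2 b33 b34 a5
No row becomes fully distinguished — the join is lossy.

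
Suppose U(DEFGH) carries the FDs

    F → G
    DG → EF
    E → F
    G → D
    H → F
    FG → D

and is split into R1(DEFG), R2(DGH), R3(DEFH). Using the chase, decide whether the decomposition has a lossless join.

Chase test. Columns are DEFGH; row i has aⱼ where attribute j ∈ Ri, else bᵢⱼ.
Initial tableau (one row per fragment):
  row 1: a1 a2 a3 a4 b15
  row 2: a1 b22 b23 a4 a5
  row 3: a1 a2 a3 b34 a5
Rows 1 and 3 agree on F; apply F→G and equate their G entries.
Rows 1 and 2 agree on DG; apply DG→EF and equate their EF entries.
Row 2 is now all distinguished symbols — the join is lossless.

Yes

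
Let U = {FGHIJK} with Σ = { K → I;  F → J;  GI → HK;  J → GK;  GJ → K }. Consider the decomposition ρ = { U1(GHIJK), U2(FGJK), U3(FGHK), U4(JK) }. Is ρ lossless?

Yes

Chase test. Columns are FGHIJK; row i has aⱼ where attribute j ∈ Ui, else bᵢⱼ.
Initial tableau (one row per fragment):
  row 1: b11 a2 a3 a4 a5 a6
  row 2: a1 a2 b23 b24 a5 a6
  row 3: a1 a2 a3 b34 b35 a6
  row 4: b41 b42 b43 b44 a5 a6
Rows 1 and 2 agree on K; apply K→I and equate their I entries.
Rows 1 and 3 agree on K; apply K→I and equate their I entries.
Rows 1 and 4 agree on K; apply K→I and equate their I entries.
Rows 2 and 3 agree on F; apply F→J and equate their J entries.
Rows 1 and 2 agree on GI; apply GI→HK and equate their HK entries.
Rows 1 and 4 agree on J; apply J→GK and equate their GK entries.
Rows 1 and 4 agree on GI; apply GI→HK and equate their HK entries.
Row 2 is now all distinguished symbols — the join is lossless.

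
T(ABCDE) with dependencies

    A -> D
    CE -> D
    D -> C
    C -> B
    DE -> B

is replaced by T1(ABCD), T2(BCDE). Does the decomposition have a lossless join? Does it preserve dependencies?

lossy but dependency-preserving

Lossless test: (BCD)⁺ = {BCD}, which is a superkey of neither fragment — lossy.
Dependency preservation: every FD's attributes lie within a single fragment, so each can be enforced locally — preserved.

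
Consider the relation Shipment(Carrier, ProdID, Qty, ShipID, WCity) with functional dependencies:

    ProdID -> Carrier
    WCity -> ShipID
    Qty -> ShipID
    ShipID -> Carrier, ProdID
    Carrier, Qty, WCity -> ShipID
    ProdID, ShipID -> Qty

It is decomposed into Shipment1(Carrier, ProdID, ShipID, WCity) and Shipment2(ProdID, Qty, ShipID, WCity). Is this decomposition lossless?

Common attributes: Shipment1 ∩ Shipment2 = {ProdID, ShipID, WCity}.
Closure of {ProdID, ShipID, WCity}: ProdID → Carrier applies, adding Carrier; ProdID, ShipID → Qty applies, adding Qty. So (ProdID, ShipID, WCity)⁺ = {Carrier, ProdID, Qty, ShipID, WCity}.
This closure contains every attribute of Shipment1, so Shipment1 ∩ Shipment2 → Shipment1. The join is lossless.

Yes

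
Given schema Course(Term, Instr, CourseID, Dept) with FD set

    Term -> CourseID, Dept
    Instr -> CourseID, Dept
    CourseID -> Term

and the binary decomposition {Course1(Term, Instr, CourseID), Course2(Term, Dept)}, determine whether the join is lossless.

Yes

Common attributes: Course1 ∩ Course2 = {Term}.
Closure of {Term}: Term → CourseID, Dept applies, adding CourseID, Dept. So (Term)⁺ = {Term, CourseID, Dept}.
This closure contains every attribute of Course2, so Course1 ∩ Course2 → Course2. The join is lossless.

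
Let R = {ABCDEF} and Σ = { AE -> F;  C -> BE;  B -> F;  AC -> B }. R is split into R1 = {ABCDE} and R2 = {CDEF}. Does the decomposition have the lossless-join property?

Common attributes: R1 ∩ R2 = {CDE}.
Closure of {CDE}: C → BE applies, adding B; B → F applies, adding F. So (CDE)⁺ = {BCDEF}.
This closure contains every attribute of R2, so R1 ∩ R2 → R2. The join is lossless.

Yes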